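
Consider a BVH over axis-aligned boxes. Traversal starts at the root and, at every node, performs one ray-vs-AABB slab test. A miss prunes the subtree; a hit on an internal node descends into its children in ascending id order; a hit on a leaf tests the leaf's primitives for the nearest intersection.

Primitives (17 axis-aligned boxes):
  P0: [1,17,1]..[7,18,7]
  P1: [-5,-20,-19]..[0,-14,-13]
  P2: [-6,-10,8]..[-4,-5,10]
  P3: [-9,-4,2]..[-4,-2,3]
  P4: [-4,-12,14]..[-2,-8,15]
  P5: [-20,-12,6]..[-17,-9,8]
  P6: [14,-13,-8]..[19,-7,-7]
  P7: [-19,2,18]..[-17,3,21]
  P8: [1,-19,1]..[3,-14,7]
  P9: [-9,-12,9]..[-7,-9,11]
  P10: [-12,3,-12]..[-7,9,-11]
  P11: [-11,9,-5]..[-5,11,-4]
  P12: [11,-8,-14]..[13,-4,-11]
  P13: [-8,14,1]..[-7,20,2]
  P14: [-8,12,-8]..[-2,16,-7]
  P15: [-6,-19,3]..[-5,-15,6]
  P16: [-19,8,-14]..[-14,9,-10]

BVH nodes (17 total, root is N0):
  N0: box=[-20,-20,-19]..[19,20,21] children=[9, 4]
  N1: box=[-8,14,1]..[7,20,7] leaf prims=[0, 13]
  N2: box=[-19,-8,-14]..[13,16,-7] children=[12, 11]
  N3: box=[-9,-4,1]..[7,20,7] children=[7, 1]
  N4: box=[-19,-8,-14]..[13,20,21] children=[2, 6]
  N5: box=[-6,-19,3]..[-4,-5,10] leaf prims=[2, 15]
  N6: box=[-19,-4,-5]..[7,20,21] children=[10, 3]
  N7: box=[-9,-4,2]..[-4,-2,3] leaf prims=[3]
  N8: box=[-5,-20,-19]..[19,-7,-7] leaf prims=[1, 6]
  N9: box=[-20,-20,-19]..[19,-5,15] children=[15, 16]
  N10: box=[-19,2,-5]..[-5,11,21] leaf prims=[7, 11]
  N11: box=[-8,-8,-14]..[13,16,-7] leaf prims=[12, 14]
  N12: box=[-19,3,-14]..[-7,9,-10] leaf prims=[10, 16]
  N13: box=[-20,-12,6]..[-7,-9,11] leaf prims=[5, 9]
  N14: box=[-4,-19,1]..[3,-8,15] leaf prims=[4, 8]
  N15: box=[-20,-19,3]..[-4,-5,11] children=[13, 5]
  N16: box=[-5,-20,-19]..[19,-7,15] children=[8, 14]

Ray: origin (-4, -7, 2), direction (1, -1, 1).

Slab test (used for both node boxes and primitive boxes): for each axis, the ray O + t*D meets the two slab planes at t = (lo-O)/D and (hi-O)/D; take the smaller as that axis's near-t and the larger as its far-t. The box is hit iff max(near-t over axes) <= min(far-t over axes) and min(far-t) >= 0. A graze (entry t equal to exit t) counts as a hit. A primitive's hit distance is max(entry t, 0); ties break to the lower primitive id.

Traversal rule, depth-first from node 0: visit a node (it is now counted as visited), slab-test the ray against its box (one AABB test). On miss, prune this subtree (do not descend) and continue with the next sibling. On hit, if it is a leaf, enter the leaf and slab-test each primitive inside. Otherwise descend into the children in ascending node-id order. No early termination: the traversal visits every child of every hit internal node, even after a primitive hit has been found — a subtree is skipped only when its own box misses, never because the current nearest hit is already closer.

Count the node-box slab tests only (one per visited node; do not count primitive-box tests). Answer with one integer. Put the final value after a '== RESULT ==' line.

Traverse from the root:
N0 x:[-16,23] y:[-27,13] z:[-21,19] -> hit [-16,13], descend [4, 9]
  N4 x:[-15,17] y:[-27,1] z:[-16,19] -> hit [-15,1], descend [2, 6]
    N2 x:[-15,17] y:[-23,1] z:[-16,-9] -> miss, prune
    N6 x:[-15,11] y:[-27,-3] z:[-7,19] -> miss, prune
  N9 x:[-16,23] y:[-2,13] z:[-21,13] -> hit [-2,13], descend [15, 16]
    N15 x:[-16,0] y:[-2,12] z:[1,9] -> miss, prune
    N16 x:[-1,23] y:[0,13] z:[-21,13] -> hit [0,13], descend [8, 14]
      N8 x:[-1,23] y:[0,13] z:[-21,-9] -> miss, prune
      N14 x:[0,7] y:[1,12] z:[-1,13] -> hit [1,7] leaf, test {P4(miss), P8(miss)}

order=[0, 4, 2, 6, 9, 15, 16, 8, 14]  |boxes|=9  |leaves|=1  hit=miss

== RESULT ==
9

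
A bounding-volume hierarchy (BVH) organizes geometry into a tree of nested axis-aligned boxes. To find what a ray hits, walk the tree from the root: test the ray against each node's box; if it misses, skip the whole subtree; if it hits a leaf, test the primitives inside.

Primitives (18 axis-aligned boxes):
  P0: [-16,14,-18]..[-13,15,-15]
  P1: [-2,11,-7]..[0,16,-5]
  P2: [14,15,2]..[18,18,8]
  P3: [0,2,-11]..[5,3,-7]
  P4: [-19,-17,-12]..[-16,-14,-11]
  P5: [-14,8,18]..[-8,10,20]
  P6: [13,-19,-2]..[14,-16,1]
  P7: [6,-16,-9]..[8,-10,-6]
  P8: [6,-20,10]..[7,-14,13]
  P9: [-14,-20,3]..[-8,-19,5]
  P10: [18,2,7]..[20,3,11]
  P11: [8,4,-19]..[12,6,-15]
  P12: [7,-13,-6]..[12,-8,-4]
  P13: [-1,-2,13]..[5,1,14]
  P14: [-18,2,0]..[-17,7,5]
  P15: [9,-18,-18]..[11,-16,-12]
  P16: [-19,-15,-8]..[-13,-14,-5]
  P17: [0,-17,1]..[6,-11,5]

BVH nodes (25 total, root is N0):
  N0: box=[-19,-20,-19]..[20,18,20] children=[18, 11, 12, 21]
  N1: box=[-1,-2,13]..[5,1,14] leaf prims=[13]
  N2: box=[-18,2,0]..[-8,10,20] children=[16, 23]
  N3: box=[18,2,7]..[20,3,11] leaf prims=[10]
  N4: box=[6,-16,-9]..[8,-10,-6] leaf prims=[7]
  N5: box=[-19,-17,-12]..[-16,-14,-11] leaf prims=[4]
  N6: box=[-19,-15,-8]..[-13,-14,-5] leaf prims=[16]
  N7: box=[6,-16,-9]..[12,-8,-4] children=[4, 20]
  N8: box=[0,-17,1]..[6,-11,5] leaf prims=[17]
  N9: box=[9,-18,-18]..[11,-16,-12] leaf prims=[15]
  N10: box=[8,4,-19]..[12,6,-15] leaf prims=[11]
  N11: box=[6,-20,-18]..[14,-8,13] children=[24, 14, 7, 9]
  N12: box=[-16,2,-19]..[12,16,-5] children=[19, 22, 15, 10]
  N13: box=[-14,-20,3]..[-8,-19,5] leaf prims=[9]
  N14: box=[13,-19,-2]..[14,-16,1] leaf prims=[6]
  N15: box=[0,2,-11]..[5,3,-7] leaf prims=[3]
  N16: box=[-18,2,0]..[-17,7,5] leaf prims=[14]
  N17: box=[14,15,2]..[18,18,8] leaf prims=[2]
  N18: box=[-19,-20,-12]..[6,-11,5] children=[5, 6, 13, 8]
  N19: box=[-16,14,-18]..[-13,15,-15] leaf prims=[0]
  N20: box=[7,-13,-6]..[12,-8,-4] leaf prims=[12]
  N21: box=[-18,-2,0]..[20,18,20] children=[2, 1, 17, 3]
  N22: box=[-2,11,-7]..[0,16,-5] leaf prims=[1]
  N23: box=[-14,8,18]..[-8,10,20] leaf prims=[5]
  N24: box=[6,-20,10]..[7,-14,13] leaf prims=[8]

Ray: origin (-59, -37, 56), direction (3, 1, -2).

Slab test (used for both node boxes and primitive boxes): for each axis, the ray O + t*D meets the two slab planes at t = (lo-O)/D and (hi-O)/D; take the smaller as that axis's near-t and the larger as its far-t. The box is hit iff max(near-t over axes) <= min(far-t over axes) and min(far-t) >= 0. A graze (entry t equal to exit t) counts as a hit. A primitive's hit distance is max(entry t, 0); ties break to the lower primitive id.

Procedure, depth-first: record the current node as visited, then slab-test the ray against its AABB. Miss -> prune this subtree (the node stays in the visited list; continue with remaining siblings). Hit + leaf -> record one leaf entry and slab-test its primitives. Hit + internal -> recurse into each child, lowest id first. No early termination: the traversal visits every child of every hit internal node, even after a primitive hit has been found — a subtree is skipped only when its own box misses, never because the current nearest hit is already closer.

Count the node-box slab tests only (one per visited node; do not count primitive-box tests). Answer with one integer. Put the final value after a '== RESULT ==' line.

Walk:
N0 x:[40/3,79/3] y:[17,55] z:[18,75/2] -> hit [18,79/3], descend [11, 12, 18, 21]
  N11 x:[65/3,73/3] y:[17,29] z:[43/2,37] -> hit [65/3,73/3], descend [7, 9, 14, 24]
    N7 x:[65/3,71/3] y:[21,29] z:[30,65/2] -> miss, prune
    N9 x:[68/3,70/3] y:[19,21] z:[34,37] -> miss, prune
    N14 x:[24,73/3] y:[18,21] z:[55/2,29] -> miss, prune
    N24 x:[65/3,22] y:[17,23] z:[43/2,23] -> hit [65/3,22] leaf, test {P8@t=65/3}
  N12 x:[43/3,71/3] y:[39,53] z:[61/2,75/2] -> miss, prune
  N18 x:[40/3,65/3] y:[17,26] z:[51/2,34] -> miss, prune
  N21 x:[41/3,79/3] y:[35,55] z:[18,28] -> miss, prune

Visited [0, 11, 7, 9, 14, 24, 12, 18, 21]. Tests: 9 box, 1 leaf. Nearest: P8.

== RESULT ==
9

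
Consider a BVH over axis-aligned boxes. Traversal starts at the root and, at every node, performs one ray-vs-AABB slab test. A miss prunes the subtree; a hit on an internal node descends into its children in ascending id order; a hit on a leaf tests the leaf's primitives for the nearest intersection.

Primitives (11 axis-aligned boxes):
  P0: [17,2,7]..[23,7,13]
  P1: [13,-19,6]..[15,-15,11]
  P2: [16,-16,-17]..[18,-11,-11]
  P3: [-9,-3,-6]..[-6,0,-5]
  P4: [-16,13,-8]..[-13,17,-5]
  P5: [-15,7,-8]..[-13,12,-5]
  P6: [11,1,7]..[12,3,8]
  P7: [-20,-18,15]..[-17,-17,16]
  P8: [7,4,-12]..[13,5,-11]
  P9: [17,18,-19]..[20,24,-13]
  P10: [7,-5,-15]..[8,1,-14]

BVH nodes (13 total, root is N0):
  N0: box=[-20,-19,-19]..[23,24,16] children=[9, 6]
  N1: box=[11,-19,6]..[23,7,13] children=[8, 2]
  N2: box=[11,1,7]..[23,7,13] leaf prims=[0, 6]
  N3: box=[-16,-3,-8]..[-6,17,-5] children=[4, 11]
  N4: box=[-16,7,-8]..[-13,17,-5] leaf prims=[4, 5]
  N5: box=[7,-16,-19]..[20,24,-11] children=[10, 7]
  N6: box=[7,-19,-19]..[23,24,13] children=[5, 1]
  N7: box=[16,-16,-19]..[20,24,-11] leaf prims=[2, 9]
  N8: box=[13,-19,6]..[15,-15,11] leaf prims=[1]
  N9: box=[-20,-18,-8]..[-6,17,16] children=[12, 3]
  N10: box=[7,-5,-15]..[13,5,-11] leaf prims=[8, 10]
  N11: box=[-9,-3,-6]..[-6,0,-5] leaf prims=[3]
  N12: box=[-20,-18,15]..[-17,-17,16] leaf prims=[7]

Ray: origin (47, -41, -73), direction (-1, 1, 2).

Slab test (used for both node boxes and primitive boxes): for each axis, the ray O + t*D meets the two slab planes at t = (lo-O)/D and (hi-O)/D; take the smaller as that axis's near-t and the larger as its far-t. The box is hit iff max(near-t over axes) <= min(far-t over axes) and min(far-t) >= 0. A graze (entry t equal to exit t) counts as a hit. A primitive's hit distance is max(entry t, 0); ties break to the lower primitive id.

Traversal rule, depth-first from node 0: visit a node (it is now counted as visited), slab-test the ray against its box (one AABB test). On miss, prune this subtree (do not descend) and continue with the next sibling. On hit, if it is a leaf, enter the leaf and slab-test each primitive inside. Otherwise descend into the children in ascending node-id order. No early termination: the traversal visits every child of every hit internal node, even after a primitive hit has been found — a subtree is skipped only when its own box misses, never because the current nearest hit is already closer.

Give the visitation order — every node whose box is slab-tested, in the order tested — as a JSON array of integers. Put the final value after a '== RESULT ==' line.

Traverse from the root:
N0 x:[24,67] y:[22,65] z:[27,89/2] -> hit [27,89/2], descend [6, 9]
  N6 x:[24,40] y:[22,65] z:[27,43] -> hit [27,40], descend [1, 5]
    N1 x:[24,36] y:[22,48] z:[79/2,43] -> miss, prune
    N5 x:[27,40] y:[25,65] z:[27,31] -> hit [27,31], descend [7, 10]
      N7 x:[27,31] y:[25,65] z:[27,31] -> hit [27,31] leaf, test {P2@t=29, P9(miss)}
      N10 x:[34,40] y:[36,46] z:[29,31] -> miss, prune
  N9 x:[53,67] y:[23,58] z:[65/2,89/2] -> miss, prune

7 AABB tests over nodes [0, 6, 1, 5, 7, 10, 9]; 1 leaf entered; closest P2.

== RESULT ==
[0, 6, 1, 5, 7, 10, 9]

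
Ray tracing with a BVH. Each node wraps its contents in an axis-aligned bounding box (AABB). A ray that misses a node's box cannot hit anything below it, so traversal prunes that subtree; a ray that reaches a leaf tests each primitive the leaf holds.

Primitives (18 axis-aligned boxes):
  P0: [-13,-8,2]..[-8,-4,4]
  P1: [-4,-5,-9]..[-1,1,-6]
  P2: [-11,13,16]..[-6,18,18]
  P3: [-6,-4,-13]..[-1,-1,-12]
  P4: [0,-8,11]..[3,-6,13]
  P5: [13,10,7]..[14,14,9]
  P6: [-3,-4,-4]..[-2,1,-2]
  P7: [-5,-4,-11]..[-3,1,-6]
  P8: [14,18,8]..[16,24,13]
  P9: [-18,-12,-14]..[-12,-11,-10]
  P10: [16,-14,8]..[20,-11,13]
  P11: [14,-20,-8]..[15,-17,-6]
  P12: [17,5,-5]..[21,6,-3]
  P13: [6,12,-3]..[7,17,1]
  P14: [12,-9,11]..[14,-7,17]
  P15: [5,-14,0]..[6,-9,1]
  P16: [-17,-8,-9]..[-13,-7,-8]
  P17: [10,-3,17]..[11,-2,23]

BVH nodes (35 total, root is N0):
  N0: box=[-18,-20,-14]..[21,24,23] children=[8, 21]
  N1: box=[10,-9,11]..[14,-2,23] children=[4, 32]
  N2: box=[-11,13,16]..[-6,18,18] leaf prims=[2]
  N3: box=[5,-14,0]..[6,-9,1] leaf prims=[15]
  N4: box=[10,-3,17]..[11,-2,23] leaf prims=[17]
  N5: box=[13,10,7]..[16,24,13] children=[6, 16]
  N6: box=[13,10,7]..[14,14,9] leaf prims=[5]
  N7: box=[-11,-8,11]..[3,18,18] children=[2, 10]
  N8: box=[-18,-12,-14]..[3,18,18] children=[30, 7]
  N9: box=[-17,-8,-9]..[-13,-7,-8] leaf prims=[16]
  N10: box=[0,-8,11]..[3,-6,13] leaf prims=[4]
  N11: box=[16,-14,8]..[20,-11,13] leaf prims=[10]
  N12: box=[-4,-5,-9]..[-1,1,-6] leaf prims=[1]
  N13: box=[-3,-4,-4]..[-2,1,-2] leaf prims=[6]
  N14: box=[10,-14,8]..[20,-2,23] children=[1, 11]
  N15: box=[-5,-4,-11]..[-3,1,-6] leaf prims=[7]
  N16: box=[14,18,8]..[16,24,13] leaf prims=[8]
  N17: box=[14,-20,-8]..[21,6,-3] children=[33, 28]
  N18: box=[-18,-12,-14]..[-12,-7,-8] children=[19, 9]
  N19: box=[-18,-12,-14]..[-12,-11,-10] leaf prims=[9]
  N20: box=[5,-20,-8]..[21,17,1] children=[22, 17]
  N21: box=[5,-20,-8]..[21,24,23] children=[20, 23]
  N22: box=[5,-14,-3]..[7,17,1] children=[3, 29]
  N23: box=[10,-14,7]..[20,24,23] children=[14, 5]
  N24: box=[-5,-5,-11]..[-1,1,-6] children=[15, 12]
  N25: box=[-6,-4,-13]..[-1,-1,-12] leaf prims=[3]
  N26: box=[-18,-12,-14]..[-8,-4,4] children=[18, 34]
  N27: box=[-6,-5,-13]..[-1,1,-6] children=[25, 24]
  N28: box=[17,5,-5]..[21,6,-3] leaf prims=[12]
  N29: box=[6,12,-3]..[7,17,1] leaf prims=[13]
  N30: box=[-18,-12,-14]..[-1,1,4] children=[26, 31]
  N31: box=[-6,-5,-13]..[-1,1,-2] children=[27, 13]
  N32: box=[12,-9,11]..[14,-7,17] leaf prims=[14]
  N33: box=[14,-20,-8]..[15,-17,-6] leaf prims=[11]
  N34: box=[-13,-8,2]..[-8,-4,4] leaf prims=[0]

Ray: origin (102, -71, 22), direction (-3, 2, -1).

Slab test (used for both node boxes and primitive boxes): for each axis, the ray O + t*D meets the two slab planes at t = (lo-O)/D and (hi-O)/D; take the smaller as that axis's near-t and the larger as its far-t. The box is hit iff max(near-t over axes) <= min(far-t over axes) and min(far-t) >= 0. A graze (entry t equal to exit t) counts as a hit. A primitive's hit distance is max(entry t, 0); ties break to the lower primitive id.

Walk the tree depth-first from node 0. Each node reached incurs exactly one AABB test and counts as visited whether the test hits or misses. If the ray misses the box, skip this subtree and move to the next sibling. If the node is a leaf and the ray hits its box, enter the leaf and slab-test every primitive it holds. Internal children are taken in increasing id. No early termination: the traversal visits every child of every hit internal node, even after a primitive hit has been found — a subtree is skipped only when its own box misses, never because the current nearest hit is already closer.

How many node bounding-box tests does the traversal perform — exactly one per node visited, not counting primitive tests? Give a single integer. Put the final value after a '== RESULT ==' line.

Walk:
N0 x:[27,40] y:[51/2,95/2] z:[-1,36] -> hit [27,36], descend [8, 21]
  N8 x:[33,40] y:[59/2,89/2] z:[4,36] -> hit [33,36], descend [7, 30]
    N7 x:[33,113/3] y:[63/2,89/2] z:[4,11] -> miss, prune
    N30 x:[103/3,40] y:[59/2,36] z:[18,36] -> hit [103/3,36], descend [26, 31]
      N26 x:[110/3,40] y:[59/2,67/2] z:[18,36] -> miss, prune
      N31 x:[103/3,36] y:[33,36] z:[24,35] -> hit [103/3,35], descend [13, 27]
        N13 x:[104/3,35] y:[67/2,36] z:[24,26] -> miss, prune
        N27 x:[103/3,36] y:[33,36] z:[28,35] -> hit [103/3,35], descend [24, 25]
          N24 x:[103/3,107/3] y:[33,36] z:[28,33] -> miss, prune
          N25 x:[103/3,36] y:[67/2,35] z:[34,35] -> hit [103/3,35] leaf, test {P3@t=103/3}
  N21 x:[27,97/3] y:[51/2,95/2] z:[-1,30] -> hit [27,30], descend [20, 23]
    N20 x:[27,97/3] y:[51/2,44] z:[21,30] -> hit [27,30], descend [17, 22]
      N17 x:[27,88/3] y:[51/2,77/2] z:[25,30] -> hit [27,88/3], descend [28, 33]
        N28 x:[27,85/3] y:[38,77/2] z:[25,27] -> miss, prune
        N33 x:[29,88/3] y:[51/2,27] z:[28,30] -> miss, prune
      N22 x:[95/3,97/3] y:[57/2,44] z:[21,25] -> miss, prune
    N23 x:[82/3,92/3] y:[57/2,95/2] z:[-1,15] -> miss, prune

17 AABB tests over nodes [0, 8, 7, 30, 26, 31, 13, 27, 24, 25, 21, 20, 17, 28, 33, 22, 23]; 1 leaf entered; closest P3.

== RESULT ==
17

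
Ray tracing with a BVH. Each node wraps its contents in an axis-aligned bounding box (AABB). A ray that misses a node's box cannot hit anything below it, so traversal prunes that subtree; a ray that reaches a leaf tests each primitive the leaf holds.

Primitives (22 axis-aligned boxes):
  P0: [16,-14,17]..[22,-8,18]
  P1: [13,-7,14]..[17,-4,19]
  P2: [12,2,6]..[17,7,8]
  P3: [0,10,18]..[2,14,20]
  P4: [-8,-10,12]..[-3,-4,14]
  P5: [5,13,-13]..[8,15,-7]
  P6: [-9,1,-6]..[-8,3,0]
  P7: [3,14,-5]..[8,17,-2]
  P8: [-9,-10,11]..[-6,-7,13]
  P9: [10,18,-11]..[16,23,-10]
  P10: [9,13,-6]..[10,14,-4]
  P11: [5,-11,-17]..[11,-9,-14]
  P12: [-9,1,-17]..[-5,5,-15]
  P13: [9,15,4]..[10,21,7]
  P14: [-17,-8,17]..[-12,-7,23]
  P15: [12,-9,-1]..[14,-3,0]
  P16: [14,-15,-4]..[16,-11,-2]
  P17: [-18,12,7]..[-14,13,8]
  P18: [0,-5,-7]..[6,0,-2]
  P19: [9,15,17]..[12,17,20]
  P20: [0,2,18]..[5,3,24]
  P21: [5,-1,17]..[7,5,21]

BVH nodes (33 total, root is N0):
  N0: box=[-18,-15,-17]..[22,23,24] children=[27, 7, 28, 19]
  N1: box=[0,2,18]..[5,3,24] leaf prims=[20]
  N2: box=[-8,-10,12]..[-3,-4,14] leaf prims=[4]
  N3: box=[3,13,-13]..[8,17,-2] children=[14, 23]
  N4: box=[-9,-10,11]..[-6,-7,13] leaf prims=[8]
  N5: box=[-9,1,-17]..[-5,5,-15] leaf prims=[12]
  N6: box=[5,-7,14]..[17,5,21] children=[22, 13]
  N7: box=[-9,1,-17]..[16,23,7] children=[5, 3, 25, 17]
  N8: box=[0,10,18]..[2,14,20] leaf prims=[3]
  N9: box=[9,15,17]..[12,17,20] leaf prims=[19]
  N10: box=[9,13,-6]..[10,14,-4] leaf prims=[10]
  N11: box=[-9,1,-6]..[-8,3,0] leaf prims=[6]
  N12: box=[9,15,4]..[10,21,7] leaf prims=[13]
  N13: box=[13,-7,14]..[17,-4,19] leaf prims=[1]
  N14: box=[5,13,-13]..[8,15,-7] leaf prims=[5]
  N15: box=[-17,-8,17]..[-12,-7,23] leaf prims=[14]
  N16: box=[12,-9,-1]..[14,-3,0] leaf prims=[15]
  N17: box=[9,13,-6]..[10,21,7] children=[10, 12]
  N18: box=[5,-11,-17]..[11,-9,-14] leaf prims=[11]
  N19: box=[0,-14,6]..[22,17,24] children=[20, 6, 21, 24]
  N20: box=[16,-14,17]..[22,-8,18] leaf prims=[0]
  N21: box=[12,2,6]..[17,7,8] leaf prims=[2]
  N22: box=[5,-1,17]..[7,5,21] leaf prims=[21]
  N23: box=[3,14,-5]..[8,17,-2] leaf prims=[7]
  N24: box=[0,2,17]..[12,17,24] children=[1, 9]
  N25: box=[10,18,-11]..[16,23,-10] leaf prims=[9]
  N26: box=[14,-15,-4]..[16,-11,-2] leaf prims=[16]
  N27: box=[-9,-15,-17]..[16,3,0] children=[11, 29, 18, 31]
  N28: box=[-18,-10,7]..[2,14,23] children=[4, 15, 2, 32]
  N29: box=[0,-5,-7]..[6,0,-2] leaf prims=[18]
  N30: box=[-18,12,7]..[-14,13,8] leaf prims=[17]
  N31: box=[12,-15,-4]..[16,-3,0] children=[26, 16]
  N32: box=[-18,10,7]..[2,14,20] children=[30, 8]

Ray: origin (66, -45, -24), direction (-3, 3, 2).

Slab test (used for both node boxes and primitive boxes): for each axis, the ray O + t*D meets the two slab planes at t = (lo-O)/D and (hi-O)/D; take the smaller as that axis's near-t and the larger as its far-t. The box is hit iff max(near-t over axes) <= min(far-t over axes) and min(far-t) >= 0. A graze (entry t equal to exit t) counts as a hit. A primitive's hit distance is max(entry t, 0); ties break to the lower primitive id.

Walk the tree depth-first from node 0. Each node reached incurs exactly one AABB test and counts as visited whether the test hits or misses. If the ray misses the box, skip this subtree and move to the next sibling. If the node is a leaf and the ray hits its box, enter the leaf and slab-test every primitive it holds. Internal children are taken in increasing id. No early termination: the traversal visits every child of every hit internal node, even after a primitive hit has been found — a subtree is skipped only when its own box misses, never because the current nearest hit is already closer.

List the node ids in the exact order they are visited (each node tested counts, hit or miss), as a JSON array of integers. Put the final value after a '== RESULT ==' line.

Walk:
N0 x:[44/3,28] y:[10,68/3] z:[7/2,24] -> hit [44/3,68/3], descend [7, 19, 27, 28]
  N7 x:[50/3,25] y:[46/3,68/3] z:[7/2,31/2] -> miss, prune
  N19 x:[44/3,22] y:[31/3,62/3] z:[15,24] -> hit [15,62/3], descend [6, 20, 21, 24]
    N6 x:[49/3,61/3] y:[38/3,50/3] z:[19,45/2] -> miss, prune
    N20 x:[44/3,50/3] y:[31/3,37/3] z:[41/2,21] -> miss, prune
    N21 x:[49/3,18] y:[47/3,52/3] z:[15,16] -> miss, prune
    N24 x:[18,22] y:[47/3,62/3] z:[41/2,24] -> hit [41/2,62/3], descend [1, 9]
      N1 x:[61/3,22] y:[47/3,16] z:[21,24] -> miss, prune
      N9 x:[18,19] y:[20,62/3] z:[41/2,22] -> miss, prune
  N27 x:[50/3,25] y:[10,16] z:[7/2,12] -> miss, prune
  N28 x:[64/3,28] y:[35/3,59/3] z:[31/2,47/2] -> miss, prune

order=[0, 7, 19, 6, 20, 21, 24, 1, 9, 27, 28]  |boxes|=11  |leaves|=0  hit=miss

== RESULT ==
[0, 7, 19, 6, 20, 21, 24, 1, 9, 27, 28]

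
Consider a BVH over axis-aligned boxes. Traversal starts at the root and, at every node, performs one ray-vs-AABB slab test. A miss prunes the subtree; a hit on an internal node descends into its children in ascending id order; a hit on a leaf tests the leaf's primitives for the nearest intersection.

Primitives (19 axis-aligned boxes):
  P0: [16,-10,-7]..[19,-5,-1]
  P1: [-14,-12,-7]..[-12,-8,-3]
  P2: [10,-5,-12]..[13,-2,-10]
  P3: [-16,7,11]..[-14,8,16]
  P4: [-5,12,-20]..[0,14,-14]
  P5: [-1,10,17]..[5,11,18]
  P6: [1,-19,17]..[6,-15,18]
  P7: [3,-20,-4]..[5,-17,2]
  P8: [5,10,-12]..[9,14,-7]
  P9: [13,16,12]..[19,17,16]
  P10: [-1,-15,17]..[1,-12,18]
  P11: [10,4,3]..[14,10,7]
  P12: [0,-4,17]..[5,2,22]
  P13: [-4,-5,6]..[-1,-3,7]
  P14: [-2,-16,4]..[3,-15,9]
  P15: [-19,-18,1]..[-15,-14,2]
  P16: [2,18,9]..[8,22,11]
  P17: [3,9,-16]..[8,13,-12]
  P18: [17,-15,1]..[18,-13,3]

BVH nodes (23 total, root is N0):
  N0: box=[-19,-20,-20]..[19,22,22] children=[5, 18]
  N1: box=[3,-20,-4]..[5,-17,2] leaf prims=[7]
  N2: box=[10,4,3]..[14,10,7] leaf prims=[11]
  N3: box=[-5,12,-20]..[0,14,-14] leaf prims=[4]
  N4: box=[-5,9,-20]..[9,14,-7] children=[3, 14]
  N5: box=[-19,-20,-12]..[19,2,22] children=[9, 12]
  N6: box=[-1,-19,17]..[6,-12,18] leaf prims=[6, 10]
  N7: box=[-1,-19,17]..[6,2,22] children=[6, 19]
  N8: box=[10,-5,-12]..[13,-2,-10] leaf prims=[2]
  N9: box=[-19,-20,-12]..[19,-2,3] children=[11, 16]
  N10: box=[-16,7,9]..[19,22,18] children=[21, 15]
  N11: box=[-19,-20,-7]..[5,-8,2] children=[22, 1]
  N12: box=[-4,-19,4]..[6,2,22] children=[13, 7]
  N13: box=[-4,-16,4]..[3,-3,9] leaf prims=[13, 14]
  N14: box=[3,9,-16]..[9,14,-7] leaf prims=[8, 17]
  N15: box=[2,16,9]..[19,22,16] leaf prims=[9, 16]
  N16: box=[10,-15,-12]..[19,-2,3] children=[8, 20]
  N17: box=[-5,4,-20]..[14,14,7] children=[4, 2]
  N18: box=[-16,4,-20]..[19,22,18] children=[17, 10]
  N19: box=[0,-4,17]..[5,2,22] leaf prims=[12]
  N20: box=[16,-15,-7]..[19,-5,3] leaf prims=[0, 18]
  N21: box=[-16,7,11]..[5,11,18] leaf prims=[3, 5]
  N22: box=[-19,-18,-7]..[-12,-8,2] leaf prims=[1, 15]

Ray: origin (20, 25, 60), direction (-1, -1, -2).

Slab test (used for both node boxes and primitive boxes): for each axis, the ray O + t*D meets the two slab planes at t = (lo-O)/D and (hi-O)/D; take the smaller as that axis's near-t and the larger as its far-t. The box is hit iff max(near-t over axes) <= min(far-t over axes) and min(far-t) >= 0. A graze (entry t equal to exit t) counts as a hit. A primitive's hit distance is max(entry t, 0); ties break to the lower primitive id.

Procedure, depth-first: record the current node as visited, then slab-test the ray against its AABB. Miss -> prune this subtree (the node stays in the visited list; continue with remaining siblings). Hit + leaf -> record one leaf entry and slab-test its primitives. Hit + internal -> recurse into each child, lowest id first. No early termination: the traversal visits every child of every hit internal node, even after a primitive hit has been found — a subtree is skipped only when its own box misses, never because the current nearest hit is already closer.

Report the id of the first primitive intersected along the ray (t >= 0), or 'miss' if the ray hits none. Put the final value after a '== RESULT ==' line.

Walk:
N0 x:[1,39] y:[3,45] z:[19,40] -> hit [19,39], descend [5, 18]
  N5 x:[1,39] y:[23,45] z:[19,36] -> hit [23,36], descend [9, 12]
    N9 x:[1,39] y:[27,45] z:[57/2,36] -> hit [57/2,36], descend [11, 16]
      N11 x:[15,39] y:[33,45] z:[29,67/2] -> hit [33,67/2], descend [1, 22]
        N1 x:[15,17] y:[42,45] z:[29,32] -> miss, prune
        N22 x:[32,39] y:[33,43] z:[29,67/2] -> hit [33,67/2] leaf, test {P1@t=33, P15(miss)}
      N16 x:[1,10] y:[27,40] z:[57/2,36] -> miss, prune
    N12 x:[14,24] y:[23,44] z:[19,28] -> hit [23,24], descend [7, 13]
      N7 x:[14,21] y:[23,44] z:[19,43/2] -> miss, prune
      N13 x:[17,24] y:[28,41] z:[51/2,28] -> miss, prune
  N18 x:[1,36] y:[3,21] z:[21,40] -> hit [21,21], descend [10, 17]
    N10 x:[1,36] y:[3,18] z:[21,51/2] -> miss, prune
    N17 x:[6,25] y:[11,21] z:[53/2,40] -> miss, prune

order=[0, 5, 9, 11, 1, 22, 16, 12, 7, 13, 18, 10, 17]  |boxes|=13  |leaves|=1  hit=P1

== RESULT ==
1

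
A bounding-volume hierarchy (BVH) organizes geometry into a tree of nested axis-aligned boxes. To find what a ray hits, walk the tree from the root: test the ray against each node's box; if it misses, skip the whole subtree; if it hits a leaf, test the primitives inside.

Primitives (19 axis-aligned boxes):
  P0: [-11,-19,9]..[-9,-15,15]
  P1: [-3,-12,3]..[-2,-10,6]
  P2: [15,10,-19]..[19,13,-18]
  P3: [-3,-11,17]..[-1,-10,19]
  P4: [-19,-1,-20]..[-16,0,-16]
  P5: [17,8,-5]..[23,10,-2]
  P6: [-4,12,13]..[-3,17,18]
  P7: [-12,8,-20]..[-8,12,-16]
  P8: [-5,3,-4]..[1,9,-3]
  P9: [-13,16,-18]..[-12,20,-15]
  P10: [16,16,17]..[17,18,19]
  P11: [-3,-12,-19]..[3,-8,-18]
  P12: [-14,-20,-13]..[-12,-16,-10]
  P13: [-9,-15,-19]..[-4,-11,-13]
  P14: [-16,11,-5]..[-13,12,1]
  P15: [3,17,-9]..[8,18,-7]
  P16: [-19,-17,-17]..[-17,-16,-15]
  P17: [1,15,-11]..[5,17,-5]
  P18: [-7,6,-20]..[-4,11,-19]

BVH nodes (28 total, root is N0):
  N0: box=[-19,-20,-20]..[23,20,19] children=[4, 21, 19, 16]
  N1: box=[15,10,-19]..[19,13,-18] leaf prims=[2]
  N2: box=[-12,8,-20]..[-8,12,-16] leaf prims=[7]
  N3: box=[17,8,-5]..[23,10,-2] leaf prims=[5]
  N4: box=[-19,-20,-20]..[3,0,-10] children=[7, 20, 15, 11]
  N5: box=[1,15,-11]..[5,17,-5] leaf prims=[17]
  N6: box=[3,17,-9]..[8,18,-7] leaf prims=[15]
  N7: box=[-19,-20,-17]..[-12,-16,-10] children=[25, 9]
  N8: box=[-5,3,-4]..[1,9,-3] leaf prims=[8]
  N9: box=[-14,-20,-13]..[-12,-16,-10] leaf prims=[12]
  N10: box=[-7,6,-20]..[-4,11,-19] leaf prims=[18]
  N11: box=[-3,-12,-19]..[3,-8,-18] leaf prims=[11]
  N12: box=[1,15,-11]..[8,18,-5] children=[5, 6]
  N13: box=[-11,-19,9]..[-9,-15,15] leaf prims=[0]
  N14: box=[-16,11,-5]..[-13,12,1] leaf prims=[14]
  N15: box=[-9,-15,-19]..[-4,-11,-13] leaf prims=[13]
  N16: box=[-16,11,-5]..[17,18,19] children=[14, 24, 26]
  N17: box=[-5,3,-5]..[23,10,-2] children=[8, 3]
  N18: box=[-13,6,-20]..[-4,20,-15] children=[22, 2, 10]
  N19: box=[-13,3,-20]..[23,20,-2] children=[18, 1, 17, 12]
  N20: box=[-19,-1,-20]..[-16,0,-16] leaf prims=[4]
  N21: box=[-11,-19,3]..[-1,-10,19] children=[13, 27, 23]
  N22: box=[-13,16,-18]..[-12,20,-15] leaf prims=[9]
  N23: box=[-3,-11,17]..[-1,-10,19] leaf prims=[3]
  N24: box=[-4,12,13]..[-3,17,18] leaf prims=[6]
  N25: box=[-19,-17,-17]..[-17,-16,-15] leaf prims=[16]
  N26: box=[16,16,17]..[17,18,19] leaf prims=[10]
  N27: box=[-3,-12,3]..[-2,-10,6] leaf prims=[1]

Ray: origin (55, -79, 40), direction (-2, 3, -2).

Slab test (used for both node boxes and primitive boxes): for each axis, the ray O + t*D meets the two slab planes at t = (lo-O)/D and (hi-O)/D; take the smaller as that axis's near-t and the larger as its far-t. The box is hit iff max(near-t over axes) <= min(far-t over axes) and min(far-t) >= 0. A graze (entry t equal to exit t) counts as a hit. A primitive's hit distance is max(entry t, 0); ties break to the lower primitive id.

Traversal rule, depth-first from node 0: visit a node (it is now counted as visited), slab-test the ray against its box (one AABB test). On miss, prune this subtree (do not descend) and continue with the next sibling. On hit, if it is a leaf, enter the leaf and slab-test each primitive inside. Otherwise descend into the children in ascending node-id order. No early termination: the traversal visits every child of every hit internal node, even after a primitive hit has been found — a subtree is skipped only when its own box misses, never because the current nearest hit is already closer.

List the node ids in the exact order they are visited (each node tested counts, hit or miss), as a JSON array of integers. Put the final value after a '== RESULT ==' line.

Walk:
N0 x:[16,37] y:[59/3,33] z:[21/2,30] -> hit [59/3,30], descend [4, 16, 19, 21]
  N4 x:[26,37] y:[59/3,79/3] z:[25,30] -> hit [26,79/3], descend [7, 11, 15, 20]
    N7 x:[67/2,37] y:[59/3,21] z:[25,57/2] -> miss, prune
    N11 x:[26,29] y:[67/3,71/3] z:[29,59/2] -> miss, prune
    N15 x:[59/2,32] y:[64/3,68/3] z:[53/2,59/2] -> miss, prune
    N20 x:[71/2,37] y:[26,79/3] z:[28,30] -> miss, prune
  N16 x:[19,71/2] y:[30,97/3] z:[21/2,45/2] -> miss, prune
  N19 x:[16,34] y:[82/3,33] z:[21,30] -> hit [82/3,30], descend [1, 12, 17, 18]
    N1 x:[18,20] y:[89/3,92/3] z:[29,59/2] -> miss, prune
    N12 x:[47/2,27] y:[94/3,97/3] z:[45/2,51/2] -> miss, prune
    N17 x:[16,30] y:[82/3,89/3] z:[21,45/2] -> miss, prune
    N18 x:[59/2,34] y:[85/3,33] z:[55/2,30] -> hit [59/2,30], descend [2, 10, 22]
      N2 x:[63/2,67/2] y:[29,91/3] z:[28,30] -> miss, prune
      N10 x:[59/2,31] y:[85/3,30] z:[59/2,30] -> hit [59/2,30] leaf, test {P18@t=59/2}
      N22 x:[67/2,34] y:[95/3,33] z:[55/2,29] -> miss, prune
  N21 x:[28,33] y:[20,23] z:[21/2,37/2] -> miss, prune

order=[0, 4, 7, 11, 15, 20, 16, 19, 1, 12, 17, 18, 2, 10, 22, 21]  |boxes|=16  |leaves|=1  hit=P18

== RESULT ==
[0, 4, 7, 11, 15, 20, 16, 19, 1, 12, 17, 18, 2, 10, 22, 21]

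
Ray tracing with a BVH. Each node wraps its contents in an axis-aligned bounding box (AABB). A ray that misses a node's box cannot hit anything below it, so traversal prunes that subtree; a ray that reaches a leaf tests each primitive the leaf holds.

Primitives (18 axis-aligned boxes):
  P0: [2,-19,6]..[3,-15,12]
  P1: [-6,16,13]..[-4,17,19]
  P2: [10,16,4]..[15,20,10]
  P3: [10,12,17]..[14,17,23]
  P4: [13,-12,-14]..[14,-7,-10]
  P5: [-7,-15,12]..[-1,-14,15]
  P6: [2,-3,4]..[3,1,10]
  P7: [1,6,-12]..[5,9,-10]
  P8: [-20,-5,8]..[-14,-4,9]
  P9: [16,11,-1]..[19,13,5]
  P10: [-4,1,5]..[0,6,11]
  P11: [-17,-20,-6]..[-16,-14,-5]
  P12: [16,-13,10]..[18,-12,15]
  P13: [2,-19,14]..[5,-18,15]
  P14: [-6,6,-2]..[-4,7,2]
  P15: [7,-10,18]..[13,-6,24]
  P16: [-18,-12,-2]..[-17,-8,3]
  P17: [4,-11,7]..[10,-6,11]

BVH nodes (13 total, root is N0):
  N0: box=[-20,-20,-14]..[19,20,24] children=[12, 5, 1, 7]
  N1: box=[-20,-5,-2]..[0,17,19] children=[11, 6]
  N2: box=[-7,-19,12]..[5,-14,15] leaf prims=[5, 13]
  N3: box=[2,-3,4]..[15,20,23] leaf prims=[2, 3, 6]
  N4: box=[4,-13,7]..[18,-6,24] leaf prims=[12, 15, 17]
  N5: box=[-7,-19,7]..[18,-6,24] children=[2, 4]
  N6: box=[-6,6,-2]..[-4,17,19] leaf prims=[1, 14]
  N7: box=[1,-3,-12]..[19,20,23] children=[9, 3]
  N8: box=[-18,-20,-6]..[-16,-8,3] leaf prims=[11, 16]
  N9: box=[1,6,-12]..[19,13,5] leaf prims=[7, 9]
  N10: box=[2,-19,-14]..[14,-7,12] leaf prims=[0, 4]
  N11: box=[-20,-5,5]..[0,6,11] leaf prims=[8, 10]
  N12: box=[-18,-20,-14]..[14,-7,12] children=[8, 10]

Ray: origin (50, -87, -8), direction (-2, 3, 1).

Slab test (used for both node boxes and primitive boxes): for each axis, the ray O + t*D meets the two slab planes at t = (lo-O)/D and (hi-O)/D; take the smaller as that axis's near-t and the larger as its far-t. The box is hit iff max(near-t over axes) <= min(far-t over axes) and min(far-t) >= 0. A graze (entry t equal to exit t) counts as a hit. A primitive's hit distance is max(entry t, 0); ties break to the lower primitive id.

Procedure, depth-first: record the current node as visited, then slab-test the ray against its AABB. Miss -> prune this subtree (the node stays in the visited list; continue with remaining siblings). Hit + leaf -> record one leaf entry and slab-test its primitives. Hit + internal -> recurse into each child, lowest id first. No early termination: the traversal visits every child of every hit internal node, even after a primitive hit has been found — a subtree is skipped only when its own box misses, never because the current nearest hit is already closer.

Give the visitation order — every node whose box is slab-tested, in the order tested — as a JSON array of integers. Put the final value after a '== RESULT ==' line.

Trace the traversal:
N0 x:[31/2,35] y:[67/3,107/3] z:[-6,32] -> hit [67/3,32], descend [1, 5, 7, 12]
  N1 x:[25,35] y:[82/3,104/3] z:[6,27] -> miss, prune
  N5 x:[16,57/2] y:[68/3,27] z:[15,32] -> hit [68/3,27], descend [2, 4]
    N2 x:[45/2,57/2] y:[68/3,73/3] z:[20,23] -> hit [68/3,23] leaf, test {P5(miss), P13@t=68/3}
    N4 x:[16,23] y:[74/3,27] z:[15,32] -> miss, prune
  N7 x:[31/2,49/2] y:[28,107/3] z:[-4,31] -> miss, prune
  N12 x:[18,34] y:[67/3,80/3] z:[-6,20] -> miss, prune

order=[0, 1, 5, 2, 4, 7, 12]  |boxes|=7  |leaves|=1  hit=P13

== RESULT ==
[0, 1, 5, 2, 4, 7, 12]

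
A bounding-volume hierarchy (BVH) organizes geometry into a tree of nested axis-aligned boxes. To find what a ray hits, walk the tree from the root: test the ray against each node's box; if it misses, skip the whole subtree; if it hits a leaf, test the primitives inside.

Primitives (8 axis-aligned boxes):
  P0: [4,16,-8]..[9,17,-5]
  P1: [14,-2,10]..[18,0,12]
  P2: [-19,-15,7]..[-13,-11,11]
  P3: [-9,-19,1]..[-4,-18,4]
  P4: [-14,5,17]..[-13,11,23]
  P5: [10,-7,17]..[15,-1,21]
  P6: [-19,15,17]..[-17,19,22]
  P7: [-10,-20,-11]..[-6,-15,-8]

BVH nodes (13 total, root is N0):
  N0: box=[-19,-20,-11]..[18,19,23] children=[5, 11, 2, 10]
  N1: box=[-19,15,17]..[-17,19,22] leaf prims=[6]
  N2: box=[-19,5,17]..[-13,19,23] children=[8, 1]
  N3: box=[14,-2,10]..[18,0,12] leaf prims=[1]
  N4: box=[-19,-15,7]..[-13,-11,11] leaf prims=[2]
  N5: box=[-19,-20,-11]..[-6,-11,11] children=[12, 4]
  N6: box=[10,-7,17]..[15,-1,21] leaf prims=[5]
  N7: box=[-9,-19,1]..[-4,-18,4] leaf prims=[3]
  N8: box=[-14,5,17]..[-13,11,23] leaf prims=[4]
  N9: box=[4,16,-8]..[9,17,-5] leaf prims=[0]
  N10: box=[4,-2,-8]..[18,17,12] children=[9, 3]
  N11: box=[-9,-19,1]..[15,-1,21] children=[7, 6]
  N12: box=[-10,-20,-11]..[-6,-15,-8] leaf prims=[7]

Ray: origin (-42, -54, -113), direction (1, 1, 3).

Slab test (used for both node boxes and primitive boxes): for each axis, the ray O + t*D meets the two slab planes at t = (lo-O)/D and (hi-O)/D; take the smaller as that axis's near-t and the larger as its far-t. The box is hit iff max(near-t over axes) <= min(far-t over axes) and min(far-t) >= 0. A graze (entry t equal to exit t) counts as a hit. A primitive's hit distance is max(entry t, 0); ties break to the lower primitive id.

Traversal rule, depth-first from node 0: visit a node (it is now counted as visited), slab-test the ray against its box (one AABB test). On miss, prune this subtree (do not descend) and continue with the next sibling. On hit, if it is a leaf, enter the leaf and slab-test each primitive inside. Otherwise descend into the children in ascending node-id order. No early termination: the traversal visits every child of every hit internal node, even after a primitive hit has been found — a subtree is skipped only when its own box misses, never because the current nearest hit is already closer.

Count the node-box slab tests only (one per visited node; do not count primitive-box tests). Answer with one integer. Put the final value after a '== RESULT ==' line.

Walk:
N0 x:[23,60] y:[34,73] z:[34,136/3] -> hit [34,136/3], descend [2, 5, 10, 11]
  N2 x:[23,29] y:[59,73] z:[130/3,136/3] -> miss, prune
  N5 x:[23,36] y:[34,43] z:[34,124/3] -> hit [34,36], descend [4, 12]
    N4 x:[23,29] y:[39,43] z:[40,124/3] -> miss, prune
    N12 x:[32,36] y:[34,39] z:[34,35] -> hit [34,35] leaf, test {P7@t=34}
  N10 x:[46,60] y:[52,71] z:[35,125/3] -> miss, prune
  N11 x:[33,57] y:[35,53] z:[38,134/3] -> hit [38,134/3], descend [6, 7]
    N6 x:[52,57] y:[47,53] z:[130/3,134/3] -> miss, prune
    N7 x:[33,38] y:[35,36] z:[38,39] -> miss, prune

Summary -> nodes [0, 2, 5, 4, 12, 10, 11, 6, 7]; box-tests=9; leaf-entries=1; first=P7

== RESULT ==
9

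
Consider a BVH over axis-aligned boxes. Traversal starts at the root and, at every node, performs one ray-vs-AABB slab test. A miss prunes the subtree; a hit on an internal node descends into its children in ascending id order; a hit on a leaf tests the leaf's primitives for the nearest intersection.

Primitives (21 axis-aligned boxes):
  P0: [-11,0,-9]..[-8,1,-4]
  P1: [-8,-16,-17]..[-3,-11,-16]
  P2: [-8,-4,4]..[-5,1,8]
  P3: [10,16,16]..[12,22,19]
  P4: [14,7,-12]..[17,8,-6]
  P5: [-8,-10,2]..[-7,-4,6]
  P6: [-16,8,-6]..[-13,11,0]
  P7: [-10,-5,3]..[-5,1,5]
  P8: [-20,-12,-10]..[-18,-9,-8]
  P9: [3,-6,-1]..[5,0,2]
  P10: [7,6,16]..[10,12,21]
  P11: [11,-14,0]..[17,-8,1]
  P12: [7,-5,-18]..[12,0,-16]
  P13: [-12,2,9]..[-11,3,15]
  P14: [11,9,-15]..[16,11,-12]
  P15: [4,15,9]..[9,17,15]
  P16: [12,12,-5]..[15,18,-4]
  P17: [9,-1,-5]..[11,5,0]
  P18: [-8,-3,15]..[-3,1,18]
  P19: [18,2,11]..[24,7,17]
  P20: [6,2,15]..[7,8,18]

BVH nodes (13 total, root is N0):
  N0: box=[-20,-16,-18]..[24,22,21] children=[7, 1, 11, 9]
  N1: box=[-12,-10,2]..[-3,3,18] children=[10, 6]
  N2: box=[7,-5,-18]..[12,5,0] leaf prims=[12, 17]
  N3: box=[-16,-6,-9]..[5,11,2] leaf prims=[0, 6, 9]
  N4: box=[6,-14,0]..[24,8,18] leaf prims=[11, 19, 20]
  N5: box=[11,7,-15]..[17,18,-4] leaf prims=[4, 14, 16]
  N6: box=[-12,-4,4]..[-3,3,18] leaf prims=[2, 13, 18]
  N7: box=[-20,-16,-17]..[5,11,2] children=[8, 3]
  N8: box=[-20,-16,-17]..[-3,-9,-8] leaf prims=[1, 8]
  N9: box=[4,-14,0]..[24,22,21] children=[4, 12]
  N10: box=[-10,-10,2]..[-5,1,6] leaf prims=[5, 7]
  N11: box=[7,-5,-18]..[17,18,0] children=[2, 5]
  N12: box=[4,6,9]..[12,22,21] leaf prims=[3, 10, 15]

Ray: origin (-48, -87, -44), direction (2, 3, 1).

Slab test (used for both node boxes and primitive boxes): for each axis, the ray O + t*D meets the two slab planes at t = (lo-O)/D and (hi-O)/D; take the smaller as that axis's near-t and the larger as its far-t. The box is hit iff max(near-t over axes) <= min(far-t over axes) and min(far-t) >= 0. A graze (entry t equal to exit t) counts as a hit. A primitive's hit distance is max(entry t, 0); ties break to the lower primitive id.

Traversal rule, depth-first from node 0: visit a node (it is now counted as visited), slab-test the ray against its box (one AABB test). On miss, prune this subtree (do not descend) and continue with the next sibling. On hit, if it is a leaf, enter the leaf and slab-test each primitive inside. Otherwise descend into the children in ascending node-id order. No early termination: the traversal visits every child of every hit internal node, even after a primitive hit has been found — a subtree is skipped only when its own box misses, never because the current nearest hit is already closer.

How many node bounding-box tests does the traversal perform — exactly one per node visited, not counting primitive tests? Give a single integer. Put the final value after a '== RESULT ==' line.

Traverse from the root:
N0 x:[14,36] y:[71/3,109/3] z:[26,65] -> hit [26,36], descend [1, 7, 9, 11]
  N1 x:[18,45/2] y:[77/3,30] z:[46,62] -> miss, prune
  N7 x:[14,53/2] y:[71/3,98/3] z:[27,46] -> miss, prune
  N9 x:[26,36] y:[73/3,109/3] z:[44,65] -> miss, prune
  N11 x:[55/2,65/2] y:[82/3,35] z:[26,44] -> hit [55/2,65/2], descend [2, 5]
    N2 x:[55/2,30] y:[82/3,92/3] z:[26,44] -> hit [55/2,30] leaf, test {P12@t=55/2, P17(miss)}
    N5 x:[59/2,65/2] y:[94/3,35] z:[29,40] -> hit [94/3,65/2] leaf, test {P4(miss), P14@t=32, P16(miss)}

Summary -> nodes [0, 1, 7, 9, 11, 2, 5]; box-tests=7; leaf-entries=2; first=P12

== RESULT ==
7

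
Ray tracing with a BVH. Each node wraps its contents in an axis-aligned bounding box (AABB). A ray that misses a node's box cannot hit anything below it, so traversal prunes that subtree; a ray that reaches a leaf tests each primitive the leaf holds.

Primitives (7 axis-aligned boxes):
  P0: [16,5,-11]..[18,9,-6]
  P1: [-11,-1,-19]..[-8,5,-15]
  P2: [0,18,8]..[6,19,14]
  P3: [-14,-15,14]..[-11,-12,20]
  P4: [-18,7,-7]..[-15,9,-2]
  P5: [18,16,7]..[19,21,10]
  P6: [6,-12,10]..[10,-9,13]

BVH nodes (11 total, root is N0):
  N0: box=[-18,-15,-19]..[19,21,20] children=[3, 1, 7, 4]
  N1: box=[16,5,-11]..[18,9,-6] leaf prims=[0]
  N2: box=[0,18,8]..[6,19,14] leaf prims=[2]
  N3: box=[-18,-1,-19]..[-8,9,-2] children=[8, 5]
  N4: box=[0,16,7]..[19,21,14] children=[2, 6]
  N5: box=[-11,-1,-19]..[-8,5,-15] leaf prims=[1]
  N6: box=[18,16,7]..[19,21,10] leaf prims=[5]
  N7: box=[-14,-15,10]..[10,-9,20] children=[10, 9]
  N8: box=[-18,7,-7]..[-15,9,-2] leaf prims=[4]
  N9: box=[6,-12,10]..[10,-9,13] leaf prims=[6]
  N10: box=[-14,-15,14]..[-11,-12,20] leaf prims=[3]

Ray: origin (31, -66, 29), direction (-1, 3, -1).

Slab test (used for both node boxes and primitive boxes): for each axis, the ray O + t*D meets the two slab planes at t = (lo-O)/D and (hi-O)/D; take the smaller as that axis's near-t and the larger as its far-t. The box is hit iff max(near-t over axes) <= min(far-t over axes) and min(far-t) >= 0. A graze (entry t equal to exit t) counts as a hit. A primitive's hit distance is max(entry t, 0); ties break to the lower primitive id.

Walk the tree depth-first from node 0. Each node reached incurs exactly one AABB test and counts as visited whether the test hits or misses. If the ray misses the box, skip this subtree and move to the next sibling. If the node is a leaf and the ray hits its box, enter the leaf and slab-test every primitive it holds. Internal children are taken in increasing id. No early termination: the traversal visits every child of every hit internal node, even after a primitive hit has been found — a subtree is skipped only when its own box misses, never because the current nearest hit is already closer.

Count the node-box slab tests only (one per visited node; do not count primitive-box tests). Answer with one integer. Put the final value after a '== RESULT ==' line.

Traverse from the root:
N0 x:[12,49] y:[17,29] z:[9,48] -> hit [17,29], descend [1, 3, 4, 7]
  N1 x:[13,15] y:[71/3,25] z:[35,40] -> miss, prune
  N3 x:[39,49] y:[65/3,25] z:[31,48] -> miss, prune
  N4 x:[12,31] y:[82/3,29] z:[15,22] -> miss, prune
  N7 x:[21,45] y:[17,19] z:[9,19] -> miss, prune

Visited [0, 1, 3, 4, 7]. Tests: 5 box, 0 leaf. Nearest: miss.

== RESULT ==
5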